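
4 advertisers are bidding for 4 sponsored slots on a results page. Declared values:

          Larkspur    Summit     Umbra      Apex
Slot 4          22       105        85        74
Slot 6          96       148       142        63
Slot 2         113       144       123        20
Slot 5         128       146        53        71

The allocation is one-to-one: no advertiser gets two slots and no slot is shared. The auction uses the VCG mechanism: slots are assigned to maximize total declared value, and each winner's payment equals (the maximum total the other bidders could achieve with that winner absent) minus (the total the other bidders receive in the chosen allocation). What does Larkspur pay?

Larkspur pays $2.

Efficient allocation: Larkspur→Slot 5 ($128), Summit→Slot 2 ($144), Umbra→Slot 6 ($142), Apex→Slot 4 ($74); total welfare W = $488.
Larkspur receives Slot 5 at value $128, so the others get W − 128 = $360.
Without Larkspur: best allocation of the remaining 3 bidders over all 4 slots is Summit→Slot 5 ($146), Umbra→Slot 6 ($142), Apex→Slot 4 ($74), total $362.
VCG payment = (others' best without Larkspur) − (others' welfare with Larkspur) = 362 − 360 = $2.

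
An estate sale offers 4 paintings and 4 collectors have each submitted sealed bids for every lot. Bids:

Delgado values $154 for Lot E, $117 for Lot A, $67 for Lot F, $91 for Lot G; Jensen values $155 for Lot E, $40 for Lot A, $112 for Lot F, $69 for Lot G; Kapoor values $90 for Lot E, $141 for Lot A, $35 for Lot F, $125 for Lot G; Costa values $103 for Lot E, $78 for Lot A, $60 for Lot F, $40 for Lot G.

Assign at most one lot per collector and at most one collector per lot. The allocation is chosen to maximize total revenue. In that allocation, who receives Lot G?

Kapoor receives Lot G.

Optimal: Delgado→Lot E ($154), Jensen→Lot F ($112), Kapoor→Lot G ($125), Costa→Lot A ($78) — total 154+112+125+78 = $469.
Max-entry greedy (repeatedly take the single best remaining cell) gives $447, worse by 22.
Swapping Costa↔Delgado (Costa→Lot E $103, Delgado→Lot A $117) loses 12.
No other one-to-one assignment exceeds $469.
Kapoor's own top lot is Lot A ($141), but forcing Kapoor→Lot A and reassigning the rest optimally gives only $447 — worse by 22.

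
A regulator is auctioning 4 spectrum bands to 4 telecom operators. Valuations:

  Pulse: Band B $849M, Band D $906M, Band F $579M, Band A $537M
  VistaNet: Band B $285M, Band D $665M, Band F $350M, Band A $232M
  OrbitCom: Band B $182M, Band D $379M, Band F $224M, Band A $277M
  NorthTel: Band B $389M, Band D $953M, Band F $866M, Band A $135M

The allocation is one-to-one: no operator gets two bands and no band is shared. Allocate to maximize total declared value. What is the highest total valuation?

Max total: $2657M

Treat this as an assignment problem: match each operator to one band.
Optimal: Pulse→Band B ($849M), VistaNet→Band D ($665M), OrbitCom→Band A ($277M), NorthTel→Band F ($866M) — total 849+665+277+866 = $2657M.
Row-greedy (each operator in turn takes its best remaining band) gives $1922M, worse by 735.
Checked against all permutations: $2657M is optimal.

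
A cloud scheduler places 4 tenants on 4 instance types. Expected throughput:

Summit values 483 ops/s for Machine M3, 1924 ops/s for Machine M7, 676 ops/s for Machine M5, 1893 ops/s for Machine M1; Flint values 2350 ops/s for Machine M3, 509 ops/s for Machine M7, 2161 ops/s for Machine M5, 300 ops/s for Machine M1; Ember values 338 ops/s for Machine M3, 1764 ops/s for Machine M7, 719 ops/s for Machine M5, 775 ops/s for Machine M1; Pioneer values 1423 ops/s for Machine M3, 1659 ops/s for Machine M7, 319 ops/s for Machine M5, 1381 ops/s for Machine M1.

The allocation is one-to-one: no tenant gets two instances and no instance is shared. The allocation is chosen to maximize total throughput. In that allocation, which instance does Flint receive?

Flint receives Machine M5.

Optimal: Summit→Machine M1 (1893 ops/s), Flint→Machine M5 (2161 ops/s), Ember→Machine M7 (1764 ops/s), Pioneer→Machine M3 (1423 ops/s) — total 1893+2161+1764+1423 = 7241 ops/s.
Column-greedy (each instance in turn goes to its best remaining tenant) gives 6374 ops/s, worse by 867.
No other one-to-one assignment exceeds 7241 ops/s.
Flint's own top instance is Machine M3 (2350 ops/s), but forcing Flint→Machine M3 and reassigning the rest optimally gives only 6621 ops/s — worse by 620.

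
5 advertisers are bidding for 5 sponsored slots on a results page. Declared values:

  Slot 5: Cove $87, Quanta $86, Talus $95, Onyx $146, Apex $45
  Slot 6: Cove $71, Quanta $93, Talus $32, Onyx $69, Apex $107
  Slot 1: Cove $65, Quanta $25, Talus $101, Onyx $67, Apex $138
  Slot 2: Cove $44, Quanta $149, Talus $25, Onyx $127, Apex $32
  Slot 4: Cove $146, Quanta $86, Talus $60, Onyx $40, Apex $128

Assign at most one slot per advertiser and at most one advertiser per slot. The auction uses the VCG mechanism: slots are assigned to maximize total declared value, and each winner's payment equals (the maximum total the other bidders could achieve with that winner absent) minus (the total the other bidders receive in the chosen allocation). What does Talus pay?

Talus pays $31.

Efficient allocation: Cove→Slot 4 ($146), Quanta→Slot 2 ($149), Talus→Slot 1 ($101), Onyx→Slot 5 ($146), Apex→Slot 6 ($107); total welfare W = $649.
Talus receives Slot 1 at value $101, so the others get W − 101 = $548.
Without Talus: best allocation of the remaining 4 bidders over all 5 slots is Cove→Slot 4 ($146), Quanta→Slot 2 ($149), Onyx→Slot 5 ($146), Apex→Slot 1 ($138), total $579.
VCG payment = (others' best without Talus) − (others' welfare with Talus) = 579 − 548 = $31.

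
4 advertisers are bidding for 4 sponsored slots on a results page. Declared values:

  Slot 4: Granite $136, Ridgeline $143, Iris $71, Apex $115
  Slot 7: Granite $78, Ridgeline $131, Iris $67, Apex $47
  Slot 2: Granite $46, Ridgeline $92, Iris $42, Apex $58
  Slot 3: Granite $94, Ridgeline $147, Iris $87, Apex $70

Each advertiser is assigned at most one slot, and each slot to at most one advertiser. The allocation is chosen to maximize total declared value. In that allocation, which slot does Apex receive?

Optimal: Granite→Slot 4 ($136), Ridgeline→Slot 7 ($131), Iris→Slot 3 ($87), Apex→Slot 2 ($58) — total 136+131+87+58 = $412.
Column-greedy (each slot in turn goes to its best remaining advertiser) gives $366, worse by 46.
Swapping Ridgeline↔Granite (Ridgeline→Slot 4 $143, Granite→Slot 7 $78) loses 46.
Every other assignment is strictly worse.
Apex's own top slot is Slot 4 ($115), but forcing Apex→Slot 4 and reassigning the rest optimally gives only $382 — worse by 30.

Apex receives Slot 2.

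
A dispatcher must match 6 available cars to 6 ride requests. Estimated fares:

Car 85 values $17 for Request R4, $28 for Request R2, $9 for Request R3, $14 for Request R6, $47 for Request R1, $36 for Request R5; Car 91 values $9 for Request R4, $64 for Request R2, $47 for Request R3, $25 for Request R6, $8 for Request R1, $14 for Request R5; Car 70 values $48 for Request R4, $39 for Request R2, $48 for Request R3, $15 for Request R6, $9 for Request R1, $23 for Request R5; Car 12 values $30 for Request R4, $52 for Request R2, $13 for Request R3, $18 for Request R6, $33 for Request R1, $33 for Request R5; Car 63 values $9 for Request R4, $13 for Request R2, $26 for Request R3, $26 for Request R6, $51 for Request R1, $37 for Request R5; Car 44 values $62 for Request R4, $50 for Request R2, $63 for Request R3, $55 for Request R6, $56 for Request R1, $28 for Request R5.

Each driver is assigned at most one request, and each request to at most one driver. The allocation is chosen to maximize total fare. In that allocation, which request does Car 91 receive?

Car 91 receives Request R3.

This is the linear assignment problem.
Optimal: Car 85→Request R5 ($36), Car 91→Request R3 ($47), Car 70→Request R4 ($48), Car 12→Request R2 ($52), Car 63→Request R1 ($51), Car 44→Request R6 ($55) — total 36+47+48+52+51+55 = $289.
Column-greedy (each request in turn goes to its best remaining driver) gives $280, worse by 9.
Next-best assignment: Car 85→Request R1, Car 91→Request R3, Car 70→Request R4, Car 12→Request R2, Car 63→Request R5, Car 44→Request R6 = $286.
Every other assignment is strictly worse.
Car 91's own top request is Request R2 ($64), but forcing Car 91→Request R2 and reassigning the rest optimally gives only $284 — worse by 5.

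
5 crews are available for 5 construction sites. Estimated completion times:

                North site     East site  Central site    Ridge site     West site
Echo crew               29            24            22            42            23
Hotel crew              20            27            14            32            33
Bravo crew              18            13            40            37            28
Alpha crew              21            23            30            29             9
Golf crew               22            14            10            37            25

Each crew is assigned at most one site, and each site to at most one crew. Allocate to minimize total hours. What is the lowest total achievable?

Minimum total: 93 hours

Optimal: Echo crew→North site (29 hours), Hotel crew→Ridge site (32 hours), Bravo crew→East site (13 hours), Alpha crew→West site (9 hours), Golf crew→Central site (10 hours) — total 29+32+13+9+10 = 93 hours.
Column-greedy (each site in turn goes to its cheapest remaining crew) gives 98 hours, worse by 5.
No other one-to-one assignment undercuts 93 hours.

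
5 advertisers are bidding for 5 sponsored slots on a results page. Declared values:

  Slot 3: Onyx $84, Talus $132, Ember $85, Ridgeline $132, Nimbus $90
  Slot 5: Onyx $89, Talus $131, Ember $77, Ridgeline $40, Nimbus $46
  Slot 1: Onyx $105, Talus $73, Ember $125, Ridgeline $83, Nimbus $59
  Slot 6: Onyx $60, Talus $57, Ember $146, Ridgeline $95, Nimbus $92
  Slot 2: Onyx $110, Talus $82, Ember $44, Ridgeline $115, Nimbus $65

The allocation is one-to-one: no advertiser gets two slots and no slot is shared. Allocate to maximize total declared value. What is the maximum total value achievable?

Maximum total: $590

Optimal: Onyx→Slot 2 ($110), Talus→Slot 5 ($131), Ember→Slot 1 ($125), Ridgeline→Slot 3 ($132), Nimbus→Slot 6 ($92) — total 110+131+125+132+92 = $590.
Next-best assignment: Onyx→Slot 1, Talus→Slot 5, Ember→Slot 6, Ridgeline→Slot 2, Nimbus→Slot 3 = $587.
Swapping Ridgeline↔Ember (Ridgeline→Slot 1 $83, Ember→Slot 3 $85) loses 89.
Checked against all permutations: $590 is optimal.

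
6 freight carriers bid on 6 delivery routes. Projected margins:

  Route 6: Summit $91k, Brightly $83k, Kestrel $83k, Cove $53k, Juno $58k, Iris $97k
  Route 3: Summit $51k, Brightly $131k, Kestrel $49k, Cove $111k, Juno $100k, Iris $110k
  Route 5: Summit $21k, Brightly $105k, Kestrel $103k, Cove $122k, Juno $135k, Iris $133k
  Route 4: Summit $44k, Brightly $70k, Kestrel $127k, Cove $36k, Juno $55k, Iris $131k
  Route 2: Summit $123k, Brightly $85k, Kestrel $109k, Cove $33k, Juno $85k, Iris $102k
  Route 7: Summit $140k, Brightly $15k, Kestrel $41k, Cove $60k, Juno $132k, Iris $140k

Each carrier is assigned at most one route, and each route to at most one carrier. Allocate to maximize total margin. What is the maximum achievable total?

Optimal: Summit→Route 2 ($123k), Brightly→Route 3 ($131k), Kestrel→Route 4 ($127k), Cove→Route 5 ($122k), Juno→Route 7 ($132k), Iris→Route 6 ($97k) — total 123+131+127+122+132+97 = $732k.
Max-entry greedy (repeatedly take the single best remaining cell) gives $699k, worse by 33.
Next-best assignment: Summit→Route 2, Brightly→Route 3, Kestrel→Route 6, Cove→Route 5, Juno→Route 7, Iris→Route 4 = $722k.
Every other assignment is strictly worse.

Max total: $732k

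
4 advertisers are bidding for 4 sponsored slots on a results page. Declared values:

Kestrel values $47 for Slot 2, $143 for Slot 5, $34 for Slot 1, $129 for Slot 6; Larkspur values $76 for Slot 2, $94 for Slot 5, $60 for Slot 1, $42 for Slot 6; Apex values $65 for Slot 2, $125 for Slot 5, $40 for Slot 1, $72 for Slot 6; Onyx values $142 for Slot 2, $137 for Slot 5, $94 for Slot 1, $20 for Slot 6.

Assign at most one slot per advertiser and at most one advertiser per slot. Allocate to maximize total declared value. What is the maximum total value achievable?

Treat this as an assignment problem: match each advertiser to one slot.
Optimal: Kestrel→Slot 6 ($129), Larkspur→Slot 1 ($60), Apex→Slot 5 ($125), Onyx→Slot 2 ($142) — total 129+60+125+142 = $456.
Row-greedy (each advertiser in turn takes its best remaining slot) gives $385, worse by 71.

Maximum total: $456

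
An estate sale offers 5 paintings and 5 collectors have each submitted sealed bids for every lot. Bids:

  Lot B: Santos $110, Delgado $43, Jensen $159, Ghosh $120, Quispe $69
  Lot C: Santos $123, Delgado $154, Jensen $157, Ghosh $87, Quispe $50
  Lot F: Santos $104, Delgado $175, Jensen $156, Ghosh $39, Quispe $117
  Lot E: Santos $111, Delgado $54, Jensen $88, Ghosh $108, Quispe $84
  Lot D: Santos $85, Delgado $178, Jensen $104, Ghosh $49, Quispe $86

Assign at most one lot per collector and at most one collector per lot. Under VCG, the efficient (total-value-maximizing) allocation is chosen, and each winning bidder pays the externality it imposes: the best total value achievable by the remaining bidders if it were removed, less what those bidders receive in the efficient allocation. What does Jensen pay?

Efficient allocation: Santos→Lot C ($123), Delgado→Lot D ($178), Jensen→Lot B ($159), Ghosh→Lot E ($108), Quispe→Lot F ($117); total welfare W = $685.
Jensen receives Lot B at value $159, so the others get W − 159 = $526.
Without Jensen: best allocation of the remaining 4 bidders over all 5 lots is Santos→Lot C ($123), Delgado→Lot D ($178), Ghosh→Lot B ($120), Quispe→Lot F ($117), total $538.
VCG payment = (others' best without Jensen) − (others' welfare with Jensen) = 538 − 526 = $12.

Jensen pays $12.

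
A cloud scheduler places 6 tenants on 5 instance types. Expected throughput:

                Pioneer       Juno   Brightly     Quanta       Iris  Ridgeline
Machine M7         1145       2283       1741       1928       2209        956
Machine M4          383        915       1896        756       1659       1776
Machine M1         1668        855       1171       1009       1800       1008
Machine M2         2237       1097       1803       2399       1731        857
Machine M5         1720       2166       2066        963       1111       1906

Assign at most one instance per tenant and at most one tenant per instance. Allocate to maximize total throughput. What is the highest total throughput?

Maximum total: 10338 ops/s

Optimal: Iris→Machine M7 (2209 ops/s), Brightly→Machine M4 (1896 ops/s), Pioneer→Machine M1 (1668 ops/s), Quanta→Machine M2 (2399 ops/s), Juno→Machine M5 (2166 ops/s) — total 2209+1896+1668+2399+2166 = 10338 ops/s.
Max-entry greedy (repeatedly take the single best remaining cell) gives 10324 ops/s, worse by 14.
Checked against all permutations: 10338 ops/s is optimal.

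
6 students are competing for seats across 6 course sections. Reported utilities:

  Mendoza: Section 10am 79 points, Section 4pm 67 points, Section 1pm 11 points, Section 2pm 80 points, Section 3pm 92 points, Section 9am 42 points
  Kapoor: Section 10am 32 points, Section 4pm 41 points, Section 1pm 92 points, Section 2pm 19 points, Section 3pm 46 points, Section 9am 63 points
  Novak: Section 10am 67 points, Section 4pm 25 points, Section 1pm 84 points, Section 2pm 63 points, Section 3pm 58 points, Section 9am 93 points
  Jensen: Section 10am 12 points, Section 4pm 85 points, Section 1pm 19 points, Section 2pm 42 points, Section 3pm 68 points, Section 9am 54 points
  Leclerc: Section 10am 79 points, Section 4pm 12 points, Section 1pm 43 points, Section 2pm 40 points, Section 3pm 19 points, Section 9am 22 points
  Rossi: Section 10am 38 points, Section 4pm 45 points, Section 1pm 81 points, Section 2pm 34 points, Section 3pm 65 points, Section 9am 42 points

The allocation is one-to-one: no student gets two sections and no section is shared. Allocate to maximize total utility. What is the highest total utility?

Optimal: Mendoza→Section 2pm (80 points), Kapoor→Section 1pm (92 points), Novak→Section 9am (93 points), Jensen→Section 4pm (85 points), Leclerc→Section 10am (79 points), Rossi→Section 3pm (65 points) — total 80+92+93+85+79+65 = 494 points.
Row-greedy (each student in turn takes its best remaining section) gives 475 points, worse by 19.
Next-best assignment: Mendoza→Section 3pm, Kapoor→Section 1pm, Novak→Section 9am, Jensen→Section 4pm, Leclerc→Section 10am, Rossi→Section 2pm = 475 points.
Swapping Rossi↔Jensen (Rossi→Section 4pm 45 points, Jensen→Section 3pm 68 points) loses 37.

Max total: 494 points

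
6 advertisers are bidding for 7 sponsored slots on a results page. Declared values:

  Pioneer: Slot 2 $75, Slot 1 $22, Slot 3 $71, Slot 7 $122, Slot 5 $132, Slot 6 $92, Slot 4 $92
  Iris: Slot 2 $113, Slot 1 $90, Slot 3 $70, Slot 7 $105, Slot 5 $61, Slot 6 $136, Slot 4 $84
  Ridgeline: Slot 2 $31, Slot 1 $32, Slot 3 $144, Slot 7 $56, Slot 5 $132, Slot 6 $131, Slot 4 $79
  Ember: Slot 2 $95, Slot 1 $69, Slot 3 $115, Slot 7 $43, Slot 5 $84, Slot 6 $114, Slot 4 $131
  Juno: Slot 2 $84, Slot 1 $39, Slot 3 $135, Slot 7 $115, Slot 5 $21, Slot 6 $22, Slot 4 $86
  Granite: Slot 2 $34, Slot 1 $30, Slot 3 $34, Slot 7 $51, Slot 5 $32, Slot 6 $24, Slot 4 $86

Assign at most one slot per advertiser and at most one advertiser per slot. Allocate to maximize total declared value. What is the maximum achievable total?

Treat this as an assignment problem: match each advertiser to one slot.
Optimal: Pioneer→Slot 5 ($132), Iris→Slot 6 ($136), Ridgeline→Slot 3 ($144), Ember→Slot 2 ($95), Juno→Slot 7 ($115), Granite→Slot 4 ($86) — total 132+136+144+95+115+86 = $708.
Column-greedy (each slot in turn goes to its best remaining advertiser) gives $502, worse by 206.
Next-best assignment: Pioneer→Slot 7, Iris→Slot 6, Ridgeline→Slot 5, Ember→Slot 2, Juno→Slot 3, Granite→Slot 4 = $706.
Swapping Juno↔Ridgeline (Juno→Slot 3 $135, Ridgeline→Slot 7 $56) loses 68.

Max total: $708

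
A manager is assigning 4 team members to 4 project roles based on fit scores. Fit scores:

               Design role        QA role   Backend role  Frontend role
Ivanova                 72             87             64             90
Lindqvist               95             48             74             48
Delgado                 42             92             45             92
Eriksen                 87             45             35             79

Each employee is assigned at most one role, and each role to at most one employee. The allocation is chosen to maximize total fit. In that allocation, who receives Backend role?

Optimal: Ivanova→Frontend role (90 pts), Lindqvist→Backend role (74 pts), Delgado→QA role (92 pts), Eriksen→Design role (87 pts) — total 90+74+92+87 = 343 pts.
Max-entry greedy (repeatedly take the single best remaining cell) gives 312 pts, worse by 31.
Every other assignment is strictly worse.
Lindqvist's own top role is Design role (95 pts), but forcing Lindqvist→Design role and reassigning the rest optimally gives only 330 pts — worse by 13.

Lindqvist receives Backend role.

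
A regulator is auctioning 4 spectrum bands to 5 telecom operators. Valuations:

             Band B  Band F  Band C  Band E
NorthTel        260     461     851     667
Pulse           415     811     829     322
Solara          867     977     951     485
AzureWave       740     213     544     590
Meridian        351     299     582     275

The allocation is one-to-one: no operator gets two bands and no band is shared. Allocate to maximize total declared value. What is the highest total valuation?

Optimal: AzureWave→Band B ($740M), Solara→Band F ($977M), Pulse→Band C ($829M), NorthTel→Band E ($667M) — total 740+977+829+667 = $3213M.
Max-entry greedy (repeatedly take the single best remaining cell) gives $2890M, worse by 323.
Next-best assignment: AzureWave→Band B, Pulse→Band F, Solara→Band C, NorthTel→Band E = $3169M.

Max total: $3213M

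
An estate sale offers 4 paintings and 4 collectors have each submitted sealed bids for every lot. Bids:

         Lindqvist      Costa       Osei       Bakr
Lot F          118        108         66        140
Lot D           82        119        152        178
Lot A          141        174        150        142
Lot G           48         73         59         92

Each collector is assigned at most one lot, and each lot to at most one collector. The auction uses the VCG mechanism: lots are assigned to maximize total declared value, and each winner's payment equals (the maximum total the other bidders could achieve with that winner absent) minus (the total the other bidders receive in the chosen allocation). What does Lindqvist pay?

Lindqvist pays $48.

Efficient allocation: Lindqvist→Lot F ($118), Costa→Lot A ($174), Osei→Lot D ($152), Bakr→Lot G ($92); total welfare W = $536.
Lindqvist receives Lot F at value $118, so the others get W − 118 = $418.
Without Lindqvist: best allocation of the remaining 3 bidders over all 4 lots is Costa→Lot A ($174), Osei→Lot D ($152), Bakr→Lot F ($140), total $466.
VCG payment = (others' best without Lindqvist) − (others' welfare with Lindqvist) = 466 − 418 = $48.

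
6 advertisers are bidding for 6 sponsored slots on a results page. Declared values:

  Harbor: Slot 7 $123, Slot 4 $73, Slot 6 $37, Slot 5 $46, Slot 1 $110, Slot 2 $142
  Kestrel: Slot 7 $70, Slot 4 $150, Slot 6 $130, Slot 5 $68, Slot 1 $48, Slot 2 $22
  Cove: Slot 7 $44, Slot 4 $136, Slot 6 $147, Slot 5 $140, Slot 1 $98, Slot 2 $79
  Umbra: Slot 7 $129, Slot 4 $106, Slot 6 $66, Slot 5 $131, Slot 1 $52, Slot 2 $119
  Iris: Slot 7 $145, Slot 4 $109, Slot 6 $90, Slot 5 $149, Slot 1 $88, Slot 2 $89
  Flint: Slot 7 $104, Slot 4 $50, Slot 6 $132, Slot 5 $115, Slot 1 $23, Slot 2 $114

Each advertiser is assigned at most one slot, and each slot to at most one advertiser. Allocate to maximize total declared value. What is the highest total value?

Treat this as an assignment problem: match each advertiser to one slot.
Optimal: Harbor→Slot 2 ($142), Kestrel→Slot 4 ($150), Cove→Slot 1 ($98), Umbra→Slot 7 ($129), Iris→Slot 5 ($149), Flint→Slot 6 ($132) — total 142+150+98+129+149+132 = $800.
Next-best assignment: Harbor→Slot 1, Kestrel→Slot 4, Cove→Slot 6, Umbra→Slot 7, Iris→Slot 5, Flint→Slot 2 = $799.

Maximum total: $800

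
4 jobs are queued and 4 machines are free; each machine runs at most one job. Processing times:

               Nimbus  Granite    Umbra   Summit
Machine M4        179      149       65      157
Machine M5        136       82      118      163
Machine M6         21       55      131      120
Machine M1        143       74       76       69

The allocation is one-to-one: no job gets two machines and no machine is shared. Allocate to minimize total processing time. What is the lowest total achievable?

Minimum total: 237 min

Optimal: Nimbus→Machine M6 (21 min), Granite→Machine M5 (82 min), Umbra→Machine M4 (65 min), Summit→Machine M1 (69 min) — total 21+82+65+69 = 237 min.
Row-greedy (each job in turn takes its cheapest remaining machine) gives 323 min, worse by 86.
Next-best assignment: Nimbus→Machine M6, Granite→Machine M1, Umbra→Machine M4, Summit→Machine M5 = 323 min.
Checked against all permutations: 237 min is optimal.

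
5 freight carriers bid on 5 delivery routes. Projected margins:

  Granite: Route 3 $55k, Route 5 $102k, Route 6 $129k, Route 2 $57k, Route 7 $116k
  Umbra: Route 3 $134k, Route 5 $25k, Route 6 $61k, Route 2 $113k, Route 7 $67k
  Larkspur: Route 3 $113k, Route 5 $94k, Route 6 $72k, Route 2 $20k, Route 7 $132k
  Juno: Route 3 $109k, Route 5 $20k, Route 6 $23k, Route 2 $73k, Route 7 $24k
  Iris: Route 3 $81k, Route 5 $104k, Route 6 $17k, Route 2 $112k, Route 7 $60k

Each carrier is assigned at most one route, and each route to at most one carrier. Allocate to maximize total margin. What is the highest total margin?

Max total: $587k

Optimal: Granite→Route 6 ($129k), Umbra→Route 2 ($113k), Larkspur→Route 7 ($132k), Juno→Route 3 ($109k), Iris→Route 5 ($104k) — total 129+113+132+109+104 = $587k.
Max-entry greedy (repeatedly take the single best remaining cell) gives $527k, worse by 60.
Every other assignment is strictly worse.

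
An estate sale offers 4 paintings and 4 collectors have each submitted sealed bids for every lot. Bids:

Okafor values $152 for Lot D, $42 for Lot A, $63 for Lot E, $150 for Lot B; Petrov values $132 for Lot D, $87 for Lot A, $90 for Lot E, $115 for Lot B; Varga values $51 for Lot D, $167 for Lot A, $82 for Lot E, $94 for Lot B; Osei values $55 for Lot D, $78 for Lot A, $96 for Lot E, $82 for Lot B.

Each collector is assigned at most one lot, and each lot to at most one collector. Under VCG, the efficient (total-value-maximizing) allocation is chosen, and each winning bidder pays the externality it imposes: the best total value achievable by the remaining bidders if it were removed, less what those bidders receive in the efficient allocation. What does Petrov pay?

Efficient allocation: Okafor→Lot B ($150), Petrov→Lot D ($132), Varga→Lot A ($167), Osei→Lot E ($96); total welfare W = $545.
Petrov receives Lot D at value $132, so the others get W − 132 = $413.
Without Petrov: best allocation of the remaining 3 bidders over all 4 lots is Okafor→Lot D ($152), Varga→Lot A ($167), Osei→Lot E ($96), total $415.
VCG payment = (others' best without Petrov) − (others' welfare with Petrov) = 415 − 413 = $2.

Petrov pays $2.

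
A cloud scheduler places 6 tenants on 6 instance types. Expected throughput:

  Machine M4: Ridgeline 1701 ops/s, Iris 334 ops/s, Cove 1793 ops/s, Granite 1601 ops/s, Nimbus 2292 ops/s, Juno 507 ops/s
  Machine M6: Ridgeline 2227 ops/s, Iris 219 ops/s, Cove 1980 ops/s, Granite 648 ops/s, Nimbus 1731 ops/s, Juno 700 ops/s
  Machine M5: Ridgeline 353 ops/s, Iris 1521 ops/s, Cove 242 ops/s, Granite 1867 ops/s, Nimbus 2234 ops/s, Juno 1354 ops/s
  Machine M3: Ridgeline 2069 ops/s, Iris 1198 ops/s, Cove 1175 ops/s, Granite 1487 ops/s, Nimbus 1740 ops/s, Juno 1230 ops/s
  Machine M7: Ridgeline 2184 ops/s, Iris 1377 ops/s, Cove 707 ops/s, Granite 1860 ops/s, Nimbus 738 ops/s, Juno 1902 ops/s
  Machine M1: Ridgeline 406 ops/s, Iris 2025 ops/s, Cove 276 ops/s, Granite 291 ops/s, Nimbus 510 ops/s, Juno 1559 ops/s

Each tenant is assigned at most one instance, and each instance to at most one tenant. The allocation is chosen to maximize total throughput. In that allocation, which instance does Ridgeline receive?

Optimal: Ridgeline→Machine M3 (2069 ops/s), Iris→Machine M1 (2025 ops/s), Cove→Machine M6 (1980 ops/s), Granite→Machine M5 (1867 ops/s), Nimbus→Machine M4 (2292 ops/s), Juno→Machine M7 (1902 ops/s) — total 2069+2025+1980+1867+2292+1902 = 12135 ops/s.
Every other assignment is strictly worse.
Ridgeline's own top instance is Machine M6 (2227 ops/s), but forcing Ridgeline→Machine M6 and reassigning the rest optimally gives only 11668 ops/s — worse by 467.

Ridgeline receives Machine M3.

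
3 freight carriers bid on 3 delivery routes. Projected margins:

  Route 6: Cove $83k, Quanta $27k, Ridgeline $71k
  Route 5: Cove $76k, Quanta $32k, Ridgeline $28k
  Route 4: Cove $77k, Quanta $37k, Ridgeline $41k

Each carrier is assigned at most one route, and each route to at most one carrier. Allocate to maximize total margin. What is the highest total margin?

Optimal: Cove→Route 5 ($76k), Quanta→Route 4 ($37k), Ridgeline→Route 6 ($71k) — total 76+37+71 = $184k.
Row-greedy (each carrier in turn takes its best remaining route) gives $148k, worse by 36.
Next-best assignment: Cove→Route 4, Quanta→Route 5, Ridgeline→Route 6 = $180k.
Checked against all permutations: $184k is optimal.

Max total: $184k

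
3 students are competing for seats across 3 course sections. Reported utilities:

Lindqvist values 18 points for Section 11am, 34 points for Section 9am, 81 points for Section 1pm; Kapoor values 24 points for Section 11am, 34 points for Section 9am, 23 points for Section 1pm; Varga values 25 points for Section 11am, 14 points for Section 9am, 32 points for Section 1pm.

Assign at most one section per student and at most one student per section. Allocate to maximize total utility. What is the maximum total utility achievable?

Max total: 140 points

Optimal: Lindqvist→Section 1pm (81 points), Kapoor→Section 9am (34 points), Varga→Section 11am (25 points) — total 81+34+25 = 140 points.
Column-greedy (each section in turn goes to its best remaining student) gives 82 points, worse by 58.
Next-best assignment: Lindqvist→Section 1pm, Kapoor→Section 11am, Varga→Section 9am = 119 points.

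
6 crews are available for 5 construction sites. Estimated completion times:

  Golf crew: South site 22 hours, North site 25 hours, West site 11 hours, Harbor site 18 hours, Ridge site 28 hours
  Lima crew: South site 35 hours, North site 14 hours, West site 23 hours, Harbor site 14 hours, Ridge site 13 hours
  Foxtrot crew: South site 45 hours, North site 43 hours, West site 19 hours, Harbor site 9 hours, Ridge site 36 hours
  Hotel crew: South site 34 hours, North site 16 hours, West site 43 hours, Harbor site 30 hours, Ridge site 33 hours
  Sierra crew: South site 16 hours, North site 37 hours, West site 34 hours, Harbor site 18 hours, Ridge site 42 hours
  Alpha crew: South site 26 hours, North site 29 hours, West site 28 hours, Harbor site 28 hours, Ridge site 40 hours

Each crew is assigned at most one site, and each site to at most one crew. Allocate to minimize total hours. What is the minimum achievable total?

Optimal: Sierra crew→South site (16 hours), Hotel crew→North site (16 hours), Golf crew→West site (11 hours), Foxtrot crew→Harbor site (9 hours), Lima crew→Ridge site (13 hours) — total 16+16+11+9+13 = 65 hours.
Column-greedy (each site in turn goes to its cheapest remaining crew) gives 83 hours, worse by 18.

Minimum total: 65 hours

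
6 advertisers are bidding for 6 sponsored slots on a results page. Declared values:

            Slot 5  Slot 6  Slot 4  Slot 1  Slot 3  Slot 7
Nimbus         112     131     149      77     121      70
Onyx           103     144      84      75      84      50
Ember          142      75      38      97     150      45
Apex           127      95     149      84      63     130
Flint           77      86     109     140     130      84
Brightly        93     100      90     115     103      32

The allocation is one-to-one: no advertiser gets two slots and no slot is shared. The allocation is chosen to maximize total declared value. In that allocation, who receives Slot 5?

Ember receives Slot 5.

Optimal: Nimbus→Slot 4 ($149), Onyx→Slot 6 ($144), Ember→Slot 5 ($142), Apex→Slot 7 ($130), Flint→Slot 3 ($130), Brightly→Slot 1 ($115) — total 149+144+142+130+130+115 = $810.
Next-best assignment: Nimbus→Slot 4, Onyx→Slot 6, Ember→Slot 5, Apex→Slot 7, Flint→Slot 1, Brightly→Slot 3 = $808.
Swapping Brightly↔Apex (Brightly→Slot 7 $32, Apex→Slot 1 $84) loses 129.
Ember's own top slot is Slot 3 ($150), but forcing Ember→Slot 3 and reassigning the rest optimally gives only $806 — worse by 4.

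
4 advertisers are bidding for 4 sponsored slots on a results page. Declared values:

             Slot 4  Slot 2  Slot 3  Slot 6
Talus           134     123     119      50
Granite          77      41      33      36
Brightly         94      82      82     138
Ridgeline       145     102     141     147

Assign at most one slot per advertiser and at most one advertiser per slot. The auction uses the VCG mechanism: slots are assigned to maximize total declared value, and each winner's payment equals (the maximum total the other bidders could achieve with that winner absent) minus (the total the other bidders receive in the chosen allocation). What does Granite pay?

Granite pays $11.

Efficient allocation: Talus→Slot 2 ($123), Granite→Slot 4 ($77), Brightly→Slot 6 ($138), Ridgeline→Slot 3 ($141); total welfare W = $479.
Granite receives Slot 4 at value $77, so the others get W − 77 = $402.
Without Granite: best allocation of the remaining 3 bidders over all 4 slots is Talus→Slot 4 ($134), Brightly→Slot 6 ($138), Ridgeline→Slot 3 ($141), total $413.
VCG payment = (others' best without Granite) − (others' welfare with Granite) = 413 − 402 = $11.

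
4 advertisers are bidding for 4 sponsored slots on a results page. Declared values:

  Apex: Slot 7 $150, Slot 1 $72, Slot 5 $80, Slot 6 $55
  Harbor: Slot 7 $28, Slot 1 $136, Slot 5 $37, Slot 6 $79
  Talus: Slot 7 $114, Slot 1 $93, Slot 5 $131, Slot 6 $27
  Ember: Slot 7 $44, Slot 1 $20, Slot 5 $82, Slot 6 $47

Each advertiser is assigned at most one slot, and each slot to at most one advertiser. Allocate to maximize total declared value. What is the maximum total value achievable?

Maximum total: $464

Optimal: Apex→Slot 7 ($150), Harbor→Slot 1 ($136), Talus→Slot 5 ($131), Ember→Slot 6 ($47) — total 150+136+131+47 = $464.
Swapping Apex↔Talus (Apex→Slot 5 $80, Talus→Slot 7 $114) loses 87.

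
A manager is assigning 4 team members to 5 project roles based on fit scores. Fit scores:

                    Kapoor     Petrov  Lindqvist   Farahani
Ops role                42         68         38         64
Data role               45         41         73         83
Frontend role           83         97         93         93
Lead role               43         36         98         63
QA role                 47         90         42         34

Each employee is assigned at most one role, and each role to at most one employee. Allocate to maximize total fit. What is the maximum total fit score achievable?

Maximum total: 354 pts

Optimal: Kapoor→Frontend role (83 pts), Petrov→QA role (90 pts), Lindqvist→Lead role (98 pts), Farahani→Data role (83 pts) — total 83+90+98+83 = 354 pts.
Column-greedy (each role in turn goes to its best remaining employee) gives 287 pts, worse by 67.
Swapping Lindqvist↔Petrov (Lindqvist→QA role 42 pts, Petrov→Lead role 36 pts) loses 110.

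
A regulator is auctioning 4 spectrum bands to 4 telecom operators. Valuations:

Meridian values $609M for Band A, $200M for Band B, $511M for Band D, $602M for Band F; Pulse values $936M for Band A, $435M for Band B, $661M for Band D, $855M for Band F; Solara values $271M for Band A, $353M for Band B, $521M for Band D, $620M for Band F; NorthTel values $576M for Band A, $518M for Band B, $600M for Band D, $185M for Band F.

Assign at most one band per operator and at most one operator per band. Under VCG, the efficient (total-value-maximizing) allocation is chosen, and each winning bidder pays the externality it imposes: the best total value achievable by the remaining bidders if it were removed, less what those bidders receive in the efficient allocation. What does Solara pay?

Solara pays $173M.

Efficient allocation: Meridian→Band D ($511M), Pulse→Band A ($936M), Solara→Band F ($620M), NorthTel→Band B ($518M); total welfare W = $2585M.
Solara receives Band F at value $620M, so the others get W − 620 = $1965M.
Without Solara: best allocation of the remaining 3 bidders over all 4 bands is Meridian→Band F ($602M), Pulse→Band A ($936M), NorthTel→Band D ($600M), total $2138M.
VCG payment = (others' best without Solara) − (others' welfare with Solara) = 2138 − 1965 = $173M.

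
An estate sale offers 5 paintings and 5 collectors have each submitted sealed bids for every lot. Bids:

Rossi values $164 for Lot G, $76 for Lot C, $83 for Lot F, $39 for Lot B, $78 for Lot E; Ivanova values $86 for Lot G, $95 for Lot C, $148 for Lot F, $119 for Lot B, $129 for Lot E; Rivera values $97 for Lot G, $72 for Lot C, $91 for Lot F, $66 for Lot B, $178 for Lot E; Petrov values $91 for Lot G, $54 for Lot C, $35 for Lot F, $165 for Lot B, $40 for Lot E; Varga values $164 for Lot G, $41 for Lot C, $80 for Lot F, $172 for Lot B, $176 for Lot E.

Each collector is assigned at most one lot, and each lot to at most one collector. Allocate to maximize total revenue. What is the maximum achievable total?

Max total: $731

Optimal: Rossi→Lot C ($76), Ivanova→Lot F ($148), Rivera→Lot E ($178), Petrov→Lot B ($165), Varga→Lot G ($164) — total 76+148+178+165+164 = $731.
Column-greedy (each lot in turn goes to its best remaining collector) gives $562, worse by 169.
Next-best assignment: Rossi→Lot G, Ivanova→Lot F, Rivera→Lot C, Petrov→Lot B, Varga→Lot E = $725.
Every other assignment is strictly worse.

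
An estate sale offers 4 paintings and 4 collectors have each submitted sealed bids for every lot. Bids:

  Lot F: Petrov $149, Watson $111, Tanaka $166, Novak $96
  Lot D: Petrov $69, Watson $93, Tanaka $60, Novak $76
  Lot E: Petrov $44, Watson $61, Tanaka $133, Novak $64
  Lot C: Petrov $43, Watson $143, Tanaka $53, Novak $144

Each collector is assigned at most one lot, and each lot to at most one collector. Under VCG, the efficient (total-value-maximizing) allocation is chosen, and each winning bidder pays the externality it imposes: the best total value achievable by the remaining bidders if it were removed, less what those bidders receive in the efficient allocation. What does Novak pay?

Novak pays $50.

Efficient allocation: Petrov→Lot F ($149), Watson→Lot D ($93), Tanaka→Lot E ($133), Novak→Lot C ($144); total welfare W = $519.
Novak receives Lot C at value $144, so the others get W − 144 = $375.
Without Novak: best allocation of the remaining 3 bidders over all 4 lots is Petrov→Lot F ($149), Watson→Lot C ($143), Tanaka→Lot E ($133), total $425.
VCG payment = (others' best without Novak) − (others' welfare with Novak) = 425 − 375 = $50.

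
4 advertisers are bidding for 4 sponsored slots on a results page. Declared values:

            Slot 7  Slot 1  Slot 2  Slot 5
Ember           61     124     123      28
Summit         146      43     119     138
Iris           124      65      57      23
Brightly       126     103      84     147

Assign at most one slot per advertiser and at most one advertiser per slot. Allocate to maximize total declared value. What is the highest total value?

This is the linear assignment problem.
Optimal: Ember→Slot 1 ($124), Summit→Slot 2 ($119), Iris→Slot 7 ($124), Brightly→Slot 5 ($147) — total 124+119+124+147 = $514.
Column-greedy (each slot in turn goes to its best remaining advertiser) gives $377, worse by 137.
No other one-to-one assignment exceeds $514.

Maximum total: $514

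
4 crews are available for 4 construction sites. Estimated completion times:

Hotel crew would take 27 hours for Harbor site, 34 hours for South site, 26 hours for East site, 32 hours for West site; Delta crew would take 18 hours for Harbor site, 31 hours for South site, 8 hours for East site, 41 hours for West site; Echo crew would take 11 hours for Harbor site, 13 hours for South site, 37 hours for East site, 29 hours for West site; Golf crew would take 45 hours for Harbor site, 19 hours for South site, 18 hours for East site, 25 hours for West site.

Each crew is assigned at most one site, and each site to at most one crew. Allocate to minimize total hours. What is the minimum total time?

Optimal: Hotel crew→West site (32 hours), Delta crew→East site (8 hours), Echo crew→Harbor site (11 hours), Golf crew→South site (19 hours) — total 32+8+11+19 = 70 hours.
Row-greedy (each crew in turn takes its cheapest remaining site) gives 82 hours, worse by 12.

Minimum total: 70 hours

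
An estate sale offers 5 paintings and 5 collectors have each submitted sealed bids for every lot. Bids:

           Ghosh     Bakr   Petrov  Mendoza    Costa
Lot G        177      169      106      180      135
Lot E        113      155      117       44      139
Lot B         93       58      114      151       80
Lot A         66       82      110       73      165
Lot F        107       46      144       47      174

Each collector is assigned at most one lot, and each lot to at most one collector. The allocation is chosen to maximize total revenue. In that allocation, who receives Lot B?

Mendoza receives Lot B.

Treat this as an assignment problem: match each collector to one lot.
Optimal: Ghosh→Lot G ($177), Bakr→Lot E ($155), Petrov→Lot F ($144), Mendoza→Lot B ($151), Costa→Lot A ($165) — total 177+155+144+151+165 = $792.
Max-entry greedy (repeatedly take the single best remaining cell) gives $689, worse by 103.
Mendoza's own top lot is Lot G ($180), but forcing Mendoza→Lot G and reassigning the rest optimally gives only $737 — worse by 55.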